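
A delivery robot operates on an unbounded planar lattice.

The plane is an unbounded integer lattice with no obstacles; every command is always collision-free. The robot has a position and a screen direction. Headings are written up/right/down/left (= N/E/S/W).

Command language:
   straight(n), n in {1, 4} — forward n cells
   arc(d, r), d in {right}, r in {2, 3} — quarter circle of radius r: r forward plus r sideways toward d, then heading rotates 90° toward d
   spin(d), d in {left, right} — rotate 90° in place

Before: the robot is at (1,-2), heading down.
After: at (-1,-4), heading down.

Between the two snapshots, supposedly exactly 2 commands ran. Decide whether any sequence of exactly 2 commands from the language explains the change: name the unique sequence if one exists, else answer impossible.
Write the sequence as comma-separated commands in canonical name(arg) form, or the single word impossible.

key: order matters: swapping arc(right, 2) and spin(left) lands elsewhere
begin: at (1,-2), heading down
1. arc(right, 2) → at (-1,-4), heading left
2. spin(left) → at (-1,-4), heading down
uniquely the one of 36 2-step routes that fits.

arc(right, 2), spin(left)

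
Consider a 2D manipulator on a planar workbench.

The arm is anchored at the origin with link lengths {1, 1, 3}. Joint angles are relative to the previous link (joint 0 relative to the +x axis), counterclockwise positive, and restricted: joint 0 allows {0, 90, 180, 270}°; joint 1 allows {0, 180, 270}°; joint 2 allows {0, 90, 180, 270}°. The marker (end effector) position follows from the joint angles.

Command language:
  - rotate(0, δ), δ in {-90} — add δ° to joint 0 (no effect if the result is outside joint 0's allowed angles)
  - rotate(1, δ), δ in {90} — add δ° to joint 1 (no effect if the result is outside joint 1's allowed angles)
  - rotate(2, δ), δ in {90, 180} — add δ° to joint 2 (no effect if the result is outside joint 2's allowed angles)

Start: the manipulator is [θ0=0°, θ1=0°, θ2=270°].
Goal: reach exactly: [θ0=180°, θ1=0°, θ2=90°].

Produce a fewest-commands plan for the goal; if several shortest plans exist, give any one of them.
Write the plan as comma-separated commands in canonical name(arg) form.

begin: [θ0=0°, θ1=0°, θ2=270°]
[1] after rotate(0, -90): [θ0=270°, θ1=0°, θ2=270°]
[2] after rotate(0, -90): [θ0=180°, θ1=0°, θ2=270°]
[3] after rotate(2, 180): [θ0=180°, θ1=0°, θ2=90°]
nothing shorter than 3 reaches the goal.

rotate(0, -90), rotate(0, -90), rotate(2, 180)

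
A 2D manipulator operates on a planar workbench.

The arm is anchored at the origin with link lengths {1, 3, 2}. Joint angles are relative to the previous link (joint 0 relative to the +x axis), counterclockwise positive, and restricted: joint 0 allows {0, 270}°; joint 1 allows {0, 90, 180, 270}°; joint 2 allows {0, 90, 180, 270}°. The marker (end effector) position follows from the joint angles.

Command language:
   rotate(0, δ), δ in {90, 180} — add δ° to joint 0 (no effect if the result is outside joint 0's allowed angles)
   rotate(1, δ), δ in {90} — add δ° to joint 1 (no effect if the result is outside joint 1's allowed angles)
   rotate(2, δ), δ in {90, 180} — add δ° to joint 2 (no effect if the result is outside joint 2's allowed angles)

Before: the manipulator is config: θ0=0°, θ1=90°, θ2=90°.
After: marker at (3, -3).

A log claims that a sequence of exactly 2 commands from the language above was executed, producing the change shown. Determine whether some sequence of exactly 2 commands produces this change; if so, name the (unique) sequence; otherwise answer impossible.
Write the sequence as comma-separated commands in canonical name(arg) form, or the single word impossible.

rotate(1, 90), rotate(1, 90)

t0: config: θ0=0°, θ1=90°, θ2=90°
t=1 rotate(1, 90) ⇒ config: θ0=0°, θ1=180°, θ2=90°
t=2 rotate(1, 90) ⇒ config: θ0=0°, θ1=270°, θ2=90°
no rival 2-sequence matches.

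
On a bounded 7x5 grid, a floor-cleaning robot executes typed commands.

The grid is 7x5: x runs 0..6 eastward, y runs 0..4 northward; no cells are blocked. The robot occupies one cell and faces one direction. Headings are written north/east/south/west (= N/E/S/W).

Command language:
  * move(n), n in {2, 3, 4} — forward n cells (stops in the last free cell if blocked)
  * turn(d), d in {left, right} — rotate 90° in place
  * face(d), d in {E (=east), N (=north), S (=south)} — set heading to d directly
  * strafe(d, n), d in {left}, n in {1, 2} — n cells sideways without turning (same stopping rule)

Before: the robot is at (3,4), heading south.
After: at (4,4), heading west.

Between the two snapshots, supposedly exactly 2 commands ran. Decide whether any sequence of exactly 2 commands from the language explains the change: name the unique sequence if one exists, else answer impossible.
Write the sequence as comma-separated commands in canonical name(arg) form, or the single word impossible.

strafe(left, 1), turn(right)

key: cell and facing (now W) both changed — the 2 commands mix motion and turning
t0: at (3,4), heading south
step 1 (strafe(left, 1)): at (4,4), heading south
step 2 (turn(right)): at (4,4), heading west
all 100 alternatives checked — unique.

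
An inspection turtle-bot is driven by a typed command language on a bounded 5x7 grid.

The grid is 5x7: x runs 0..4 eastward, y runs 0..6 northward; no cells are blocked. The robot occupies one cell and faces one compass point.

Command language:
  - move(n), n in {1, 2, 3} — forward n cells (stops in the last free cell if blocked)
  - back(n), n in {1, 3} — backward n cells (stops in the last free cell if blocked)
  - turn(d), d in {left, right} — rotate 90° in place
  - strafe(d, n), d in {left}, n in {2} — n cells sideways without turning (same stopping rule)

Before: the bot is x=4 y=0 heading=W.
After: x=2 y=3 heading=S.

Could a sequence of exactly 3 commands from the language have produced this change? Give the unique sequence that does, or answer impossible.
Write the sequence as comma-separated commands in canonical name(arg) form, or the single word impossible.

move(2), turn(left), back(3)

key: cell and facing (now S) both changed — the 3 commands mix motion and turning
begin: x=4 y=0 heading=W
1. move(2) → x=2 y=0 heading=W
2. turn(left) → x=2 y=0 heading=S
3. back(3) → x=2 y=3 heading=S
all 512 alternatives checked — unique.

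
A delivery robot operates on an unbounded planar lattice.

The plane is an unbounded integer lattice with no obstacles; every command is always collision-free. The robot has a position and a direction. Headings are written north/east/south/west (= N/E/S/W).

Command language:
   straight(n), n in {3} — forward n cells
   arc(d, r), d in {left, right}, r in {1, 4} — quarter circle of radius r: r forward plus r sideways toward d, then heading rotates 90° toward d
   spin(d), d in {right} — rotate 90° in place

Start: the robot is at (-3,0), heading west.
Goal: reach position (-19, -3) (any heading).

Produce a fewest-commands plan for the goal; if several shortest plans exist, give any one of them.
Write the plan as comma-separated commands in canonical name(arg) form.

from: at (-3,0), heading west
step 1 (straight(3)): at (-6,0), heading west
step 2 (arc(right, 4)): at (-10,4), heading north
step 3 (arc(left, 1)): at (-11,5), heading west
step 4 (arc(left, 4)): at (-15,1), heading south
step 5 (arc(right, 4)): at (-19,-3), heading west
shorter routes all fall short; 5 is best.

straight(3), arc(right, 4), arc(left, 1), arc(left, 4), arc(right, 4)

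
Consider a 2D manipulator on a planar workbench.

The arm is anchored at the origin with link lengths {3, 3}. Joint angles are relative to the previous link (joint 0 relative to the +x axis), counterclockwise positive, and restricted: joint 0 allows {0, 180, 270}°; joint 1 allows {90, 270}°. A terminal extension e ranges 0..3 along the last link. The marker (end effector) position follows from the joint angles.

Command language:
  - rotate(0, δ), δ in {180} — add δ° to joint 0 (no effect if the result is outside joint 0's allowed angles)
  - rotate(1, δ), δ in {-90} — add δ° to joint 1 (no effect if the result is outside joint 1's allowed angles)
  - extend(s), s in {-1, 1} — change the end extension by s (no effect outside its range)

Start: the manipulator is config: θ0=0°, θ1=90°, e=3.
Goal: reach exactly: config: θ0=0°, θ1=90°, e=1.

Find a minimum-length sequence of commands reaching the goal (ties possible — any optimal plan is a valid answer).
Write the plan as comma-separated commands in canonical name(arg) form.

begin: config: θ0=0°, θ1=90°, e=3
1. extend(-1) → config: θ0=0°, θ1=90°, e=2
2. extend(-1) → config: θ0=0°, θ1=90°, e=1
nothing shorter than 2 reaches the goal.

extend(-1), extend(-1)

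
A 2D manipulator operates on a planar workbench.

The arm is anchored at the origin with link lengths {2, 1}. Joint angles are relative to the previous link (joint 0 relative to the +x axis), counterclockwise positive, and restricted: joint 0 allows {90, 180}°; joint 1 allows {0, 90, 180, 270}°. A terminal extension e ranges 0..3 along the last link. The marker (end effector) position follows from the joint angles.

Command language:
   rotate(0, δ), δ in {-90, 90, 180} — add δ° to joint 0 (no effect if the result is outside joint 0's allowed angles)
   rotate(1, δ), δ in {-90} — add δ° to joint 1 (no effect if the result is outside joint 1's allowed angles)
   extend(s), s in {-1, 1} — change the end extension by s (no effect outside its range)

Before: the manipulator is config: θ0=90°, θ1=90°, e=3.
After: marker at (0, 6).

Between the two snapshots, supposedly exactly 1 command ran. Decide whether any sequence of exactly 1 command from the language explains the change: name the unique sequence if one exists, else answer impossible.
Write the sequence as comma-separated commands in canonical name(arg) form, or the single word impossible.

start: config: θ0=90°, θ1=90°, e=3
[1] after rotate(1, -90): config: θ0=90°, θ1=0°, e=3
no rival 1-sequence matches.

rotate(1, -90)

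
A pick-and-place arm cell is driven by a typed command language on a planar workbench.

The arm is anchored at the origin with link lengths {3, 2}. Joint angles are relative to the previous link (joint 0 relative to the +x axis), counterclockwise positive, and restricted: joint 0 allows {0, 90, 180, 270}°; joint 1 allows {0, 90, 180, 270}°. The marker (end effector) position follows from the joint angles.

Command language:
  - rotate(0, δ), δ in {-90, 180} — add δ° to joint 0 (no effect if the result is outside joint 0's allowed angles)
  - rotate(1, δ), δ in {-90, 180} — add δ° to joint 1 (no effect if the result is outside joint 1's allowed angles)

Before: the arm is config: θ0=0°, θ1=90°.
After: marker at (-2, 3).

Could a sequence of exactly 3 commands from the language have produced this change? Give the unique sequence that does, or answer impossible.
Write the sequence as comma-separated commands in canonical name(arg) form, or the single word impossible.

from: config: θ0=0°, θ1=90°
t=1 rotate(0, -90) ⇒ config: θ0=270°, θ1=90°
t=2 rotate(0, -90) ⇒ config: θ0=180°, θ1=90°
t=3 rotate(0, -90) ⇒ config: θ0=90°, θ1=90°
uniquely the one of 64 3-step routes that fits.

rotate(0, -90), rotate(0, -90), rotate(0, -90)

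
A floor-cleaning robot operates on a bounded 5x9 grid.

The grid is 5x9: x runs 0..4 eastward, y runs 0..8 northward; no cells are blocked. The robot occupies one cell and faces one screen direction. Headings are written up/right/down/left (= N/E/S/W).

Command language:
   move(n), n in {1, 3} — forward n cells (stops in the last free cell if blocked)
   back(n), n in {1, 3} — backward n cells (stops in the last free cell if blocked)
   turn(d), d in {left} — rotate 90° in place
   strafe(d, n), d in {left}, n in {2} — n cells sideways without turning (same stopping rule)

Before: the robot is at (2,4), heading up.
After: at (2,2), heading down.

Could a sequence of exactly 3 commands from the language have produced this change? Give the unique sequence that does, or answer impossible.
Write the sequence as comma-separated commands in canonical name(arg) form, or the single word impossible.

turn(left), strafe(left, 2), turn(left)

key: cell and facing (now S) both changed — the 3 commands mix motion and turning
from: at (2,4), heading up
1. turn(left) → at (2,4), heading left
2. strafe(left, 2) → at (2,2), heading left
3. turn(left) → at (2,2), heading down
all 216 alternatives checked — unique.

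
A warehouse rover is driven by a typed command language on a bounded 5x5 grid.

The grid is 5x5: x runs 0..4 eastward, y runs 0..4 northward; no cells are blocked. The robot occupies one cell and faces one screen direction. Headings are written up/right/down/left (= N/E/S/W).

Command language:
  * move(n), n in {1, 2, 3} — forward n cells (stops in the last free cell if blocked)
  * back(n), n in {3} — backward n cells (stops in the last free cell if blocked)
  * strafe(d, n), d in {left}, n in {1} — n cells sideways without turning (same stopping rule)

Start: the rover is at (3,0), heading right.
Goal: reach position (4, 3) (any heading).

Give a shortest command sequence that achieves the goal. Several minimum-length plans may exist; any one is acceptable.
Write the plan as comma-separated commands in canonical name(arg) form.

t0: at (3,0), heading right
[1] after strafe(left, 1): at (3,1), heading right
[2] after strafe(left, 1): at (3,2), heading right
[3] after strafe(left, 1): at (3,3), heading right
[4] after move(3): at (4,3), heading right
nothing shorter than 4 reaches the goal.

strafe(left, 1), strafe(left, 1), strafe(left, 1), move(3)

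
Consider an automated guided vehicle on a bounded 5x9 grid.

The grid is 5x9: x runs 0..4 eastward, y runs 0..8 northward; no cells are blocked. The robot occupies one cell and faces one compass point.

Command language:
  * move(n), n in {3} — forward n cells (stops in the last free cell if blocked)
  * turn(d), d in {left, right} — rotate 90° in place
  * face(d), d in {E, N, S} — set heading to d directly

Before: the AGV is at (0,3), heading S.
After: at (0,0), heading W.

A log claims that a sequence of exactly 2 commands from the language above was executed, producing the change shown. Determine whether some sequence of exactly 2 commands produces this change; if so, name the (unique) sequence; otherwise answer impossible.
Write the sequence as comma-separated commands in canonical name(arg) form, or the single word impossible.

move(3), turn(right)

key: running turn(right) before move(3) would end elsewhere — order is forced
begin: at (0,3), heading S
1. move(3) → at (0,0), heading S
2. turn(right) → at (0,0), heading W
no other 2-command option fits: unique.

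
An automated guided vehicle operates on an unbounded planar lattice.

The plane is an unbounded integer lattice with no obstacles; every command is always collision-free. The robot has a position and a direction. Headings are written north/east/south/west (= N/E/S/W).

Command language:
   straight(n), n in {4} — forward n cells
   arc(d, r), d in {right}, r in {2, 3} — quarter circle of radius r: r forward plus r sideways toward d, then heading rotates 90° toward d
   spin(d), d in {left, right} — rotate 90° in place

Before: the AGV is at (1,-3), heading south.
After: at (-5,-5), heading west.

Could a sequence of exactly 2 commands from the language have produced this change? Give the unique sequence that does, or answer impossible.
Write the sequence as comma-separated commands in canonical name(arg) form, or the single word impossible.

key: position moved to (-5,-5) AND the heading swung to W — translation plus rotation needed
t0: at (1,-3), heading south
[1] after arc(right, 2): at (-1,-5), heading west
[2] after straight(4): at (-5,-5), heading west
no rival 2-sequence matches.

arc(right, 2), straight(4)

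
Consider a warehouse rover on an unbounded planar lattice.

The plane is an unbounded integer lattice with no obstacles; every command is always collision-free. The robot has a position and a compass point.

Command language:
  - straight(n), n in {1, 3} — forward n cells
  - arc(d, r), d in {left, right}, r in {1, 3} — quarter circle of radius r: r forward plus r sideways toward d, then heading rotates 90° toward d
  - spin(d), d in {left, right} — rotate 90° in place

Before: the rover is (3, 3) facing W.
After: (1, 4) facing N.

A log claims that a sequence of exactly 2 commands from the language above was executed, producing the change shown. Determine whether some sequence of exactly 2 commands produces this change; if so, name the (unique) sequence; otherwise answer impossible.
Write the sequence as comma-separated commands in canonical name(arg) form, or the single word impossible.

straight(1), arc(right, 1)

key: position moved to (1,4) AND the heading swung to N — translation plus rotation needed
from: (3, 3) facing W
[1] after straight(1): (2, 3) facing W
[2] after arc(right, 1): (1, 4) facing N
all 64 alternatives checked — unique.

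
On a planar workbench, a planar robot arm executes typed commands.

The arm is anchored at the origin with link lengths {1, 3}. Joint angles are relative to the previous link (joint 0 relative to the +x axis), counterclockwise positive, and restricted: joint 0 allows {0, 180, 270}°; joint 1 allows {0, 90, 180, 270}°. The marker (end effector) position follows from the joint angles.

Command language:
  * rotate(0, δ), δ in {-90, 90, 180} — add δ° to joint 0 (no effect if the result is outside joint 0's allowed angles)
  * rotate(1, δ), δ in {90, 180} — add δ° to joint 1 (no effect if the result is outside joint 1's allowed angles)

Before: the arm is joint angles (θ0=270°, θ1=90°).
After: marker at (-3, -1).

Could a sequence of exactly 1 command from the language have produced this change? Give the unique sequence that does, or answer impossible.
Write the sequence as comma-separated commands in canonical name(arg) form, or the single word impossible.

rotate(1, 180)

begin: joint angles (θ0=270°, θ1=90°)
t=1 rotate(1, 180) ⇒ joint angles (θ0=270°, θ1=270°)
no other 1-command option fits: unique.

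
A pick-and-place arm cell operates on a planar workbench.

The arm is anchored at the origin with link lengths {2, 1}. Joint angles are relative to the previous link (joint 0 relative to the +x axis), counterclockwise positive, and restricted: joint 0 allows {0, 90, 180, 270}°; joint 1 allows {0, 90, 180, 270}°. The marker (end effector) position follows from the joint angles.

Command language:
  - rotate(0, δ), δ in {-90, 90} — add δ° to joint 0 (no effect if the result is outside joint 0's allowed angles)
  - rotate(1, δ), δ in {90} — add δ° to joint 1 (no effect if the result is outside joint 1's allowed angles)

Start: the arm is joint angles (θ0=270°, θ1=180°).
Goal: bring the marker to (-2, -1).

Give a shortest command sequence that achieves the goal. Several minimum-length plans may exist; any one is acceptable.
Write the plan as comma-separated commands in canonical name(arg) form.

start: joint angles (θ0=270°, θ1=180°)
[1] after rotate(1, 90): joint angles (θ0=270°, θ1=270°)
[2] after rotate(1, 90): joint angles (θ0=270°, θ1=0°)
[3] after rotate(1, 90): joint angles (θ0=270°, θ1=90°)
[4] after rotate(0, -90): joint angles (θ0=180°, θ1=90°)
shorter routes all fall short; 4 is best.

rotate(1, 90), rotate(1, 90), rotate(1, 90), rotate(0, -90)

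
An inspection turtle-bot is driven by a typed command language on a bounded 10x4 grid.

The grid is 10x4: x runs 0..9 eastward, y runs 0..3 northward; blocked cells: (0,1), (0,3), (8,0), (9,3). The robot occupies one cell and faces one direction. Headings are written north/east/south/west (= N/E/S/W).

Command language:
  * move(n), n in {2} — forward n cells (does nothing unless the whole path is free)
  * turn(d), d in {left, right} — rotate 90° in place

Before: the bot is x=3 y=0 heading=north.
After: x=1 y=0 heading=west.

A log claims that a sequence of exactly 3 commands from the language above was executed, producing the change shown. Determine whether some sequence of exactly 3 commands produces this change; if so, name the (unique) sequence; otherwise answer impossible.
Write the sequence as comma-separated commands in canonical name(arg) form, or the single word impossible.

key: the second move(2) would leave the grid, so it does nothing
from: x=3 y=0 heading=north
step 1 (turn(left)): x=3 y=0 heading=west
step 2 (move(2)): x=1 y=0 heading=west
step 3 (move(2)): x=1 y=0 heading=west
no rival 3-sequence matches.

turn(left), move(2), move(2)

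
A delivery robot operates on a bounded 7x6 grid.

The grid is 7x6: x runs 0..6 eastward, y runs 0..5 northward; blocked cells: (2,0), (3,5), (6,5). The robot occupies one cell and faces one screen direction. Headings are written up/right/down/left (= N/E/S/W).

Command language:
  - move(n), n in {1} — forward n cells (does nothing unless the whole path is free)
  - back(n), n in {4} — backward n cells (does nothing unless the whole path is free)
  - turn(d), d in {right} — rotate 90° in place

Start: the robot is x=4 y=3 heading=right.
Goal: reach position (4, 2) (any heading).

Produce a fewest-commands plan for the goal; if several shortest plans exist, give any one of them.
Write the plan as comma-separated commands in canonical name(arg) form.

turn(right), move(1)

from: x=4 y=3 heading=right
1. turn(right) → x=4 y=3 heading=down
2. move(1) → x=4 y=2 heading=down
minimal: 2 command(s), checked below 2.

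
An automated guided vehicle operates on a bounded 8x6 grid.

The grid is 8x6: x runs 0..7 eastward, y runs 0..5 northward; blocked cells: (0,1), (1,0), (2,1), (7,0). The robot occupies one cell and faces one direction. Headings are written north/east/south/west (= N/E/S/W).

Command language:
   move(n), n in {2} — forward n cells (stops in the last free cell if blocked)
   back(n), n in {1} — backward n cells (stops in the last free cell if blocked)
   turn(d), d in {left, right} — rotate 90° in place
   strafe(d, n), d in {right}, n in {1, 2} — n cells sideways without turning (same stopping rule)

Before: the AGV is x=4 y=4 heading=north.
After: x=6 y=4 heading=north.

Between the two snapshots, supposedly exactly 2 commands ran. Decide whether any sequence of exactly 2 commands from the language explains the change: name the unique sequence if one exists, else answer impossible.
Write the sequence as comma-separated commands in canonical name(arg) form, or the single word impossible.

strafe(right, 1), strafe(right, 1)

key: heading stays N — no command in the sequence turns
t0: x=4 y=4 heading=north
t=1 strafe(right, 1) ⇒ x=5 y=4 heading=north
t=2 strafe(right, 1) ⇒ x=6 y=4 heading=north
no rival 2-sequence matches.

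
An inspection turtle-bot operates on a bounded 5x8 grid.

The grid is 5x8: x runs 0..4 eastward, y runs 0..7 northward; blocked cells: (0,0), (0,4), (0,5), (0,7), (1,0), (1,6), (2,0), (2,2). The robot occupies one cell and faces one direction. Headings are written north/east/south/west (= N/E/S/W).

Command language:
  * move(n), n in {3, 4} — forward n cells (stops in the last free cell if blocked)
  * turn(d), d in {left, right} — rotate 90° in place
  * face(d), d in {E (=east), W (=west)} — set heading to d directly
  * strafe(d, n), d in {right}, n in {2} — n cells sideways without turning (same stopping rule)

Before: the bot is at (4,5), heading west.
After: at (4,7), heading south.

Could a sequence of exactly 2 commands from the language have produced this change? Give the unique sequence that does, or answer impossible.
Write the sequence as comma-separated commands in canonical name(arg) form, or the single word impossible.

strafe(right, 2), turn(left)

key: order matters: swapping strafe(right, 2) and turn(left) lands elsewhere
start: at (4,5), heading west
step 1 (strafe(right, 2)): at (4,7), heading west
step 2 (turn(left)): at (4,7), heading south
no rival 2-sequence matches.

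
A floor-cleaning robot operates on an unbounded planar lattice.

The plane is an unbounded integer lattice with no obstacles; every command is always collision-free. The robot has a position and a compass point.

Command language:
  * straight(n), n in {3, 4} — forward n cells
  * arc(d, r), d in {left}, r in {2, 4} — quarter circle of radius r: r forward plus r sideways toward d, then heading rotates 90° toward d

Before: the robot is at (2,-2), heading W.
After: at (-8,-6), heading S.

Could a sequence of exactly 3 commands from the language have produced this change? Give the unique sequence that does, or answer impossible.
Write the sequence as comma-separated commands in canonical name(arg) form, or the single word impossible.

straight(3), straight(3), arc(left, 4)

key: position moved to (-8,-6) AND the heading swung to S — translation plus rotation needed
t0: at (2,-2), heading W
step 1 (straight(3)): at (-1,-2), heading W
step 2 (straight(3)): at (-4,-2), heading W
step 3 (arc(left, 4)): at (-8,-6), heading S
no rival 3-sequence matches.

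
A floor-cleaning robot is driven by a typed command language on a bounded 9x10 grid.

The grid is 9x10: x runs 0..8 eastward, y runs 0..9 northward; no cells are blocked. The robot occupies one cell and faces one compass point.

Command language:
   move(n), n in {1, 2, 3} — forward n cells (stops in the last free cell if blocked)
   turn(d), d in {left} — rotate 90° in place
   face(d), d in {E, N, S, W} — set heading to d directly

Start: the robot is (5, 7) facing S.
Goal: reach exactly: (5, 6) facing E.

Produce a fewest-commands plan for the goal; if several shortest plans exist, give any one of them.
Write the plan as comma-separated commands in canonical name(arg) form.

move(1), face(E)

initial: (5, 7) facing S
[1] after move(1): (5, 6) facing S
[2] after face(E): (5, 6) facing E
minimal: 2 command(s), checked below 2.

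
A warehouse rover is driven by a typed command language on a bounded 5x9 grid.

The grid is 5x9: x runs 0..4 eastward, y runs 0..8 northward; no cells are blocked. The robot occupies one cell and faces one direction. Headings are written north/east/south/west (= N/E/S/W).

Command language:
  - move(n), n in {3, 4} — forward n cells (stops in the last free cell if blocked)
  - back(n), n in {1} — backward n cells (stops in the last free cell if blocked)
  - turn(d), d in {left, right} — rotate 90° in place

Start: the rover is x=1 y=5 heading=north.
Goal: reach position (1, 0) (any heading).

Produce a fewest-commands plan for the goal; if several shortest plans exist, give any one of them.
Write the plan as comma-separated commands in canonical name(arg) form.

turn(right), turn(right), move(3), move(3)

initial: x=1 y=5 heading=north
step 1 (turn(right)): x=1 y=5 heading=east
step 2 (turn(right)): x=1 y=5 heading=south
step 3 (move(3)): x=1 y=2 heading=south
step 4 (move(3)): x=1 y=0 heading=south
shorter routes all fall short; 4 is best.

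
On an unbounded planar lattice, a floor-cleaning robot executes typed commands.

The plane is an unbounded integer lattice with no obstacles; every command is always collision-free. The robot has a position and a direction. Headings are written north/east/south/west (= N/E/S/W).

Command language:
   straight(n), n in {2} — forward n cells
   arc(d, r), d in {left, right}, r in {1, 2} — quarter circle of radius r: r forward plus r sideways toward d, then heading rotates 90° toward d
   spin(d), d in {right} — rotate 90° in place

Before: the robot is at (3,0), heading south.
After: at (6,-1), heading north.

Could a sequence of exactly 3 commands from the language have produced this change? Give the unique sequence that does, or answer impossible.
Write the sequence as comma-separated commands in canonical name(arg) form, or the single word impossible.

key: position moved to (6,-1) AND the heading swung to N — translation plus rotation needed
begin: at (3,0), heading south
[1] after straight(2): at (3,-2), heading south
[2] after arc(left, 1): at (4,-3), heading east
[3] after arc(left, 2): at (6,-1), heading north
no rival 3-sequence matches.

straight(2), arc(left, 1), arc(left, 2)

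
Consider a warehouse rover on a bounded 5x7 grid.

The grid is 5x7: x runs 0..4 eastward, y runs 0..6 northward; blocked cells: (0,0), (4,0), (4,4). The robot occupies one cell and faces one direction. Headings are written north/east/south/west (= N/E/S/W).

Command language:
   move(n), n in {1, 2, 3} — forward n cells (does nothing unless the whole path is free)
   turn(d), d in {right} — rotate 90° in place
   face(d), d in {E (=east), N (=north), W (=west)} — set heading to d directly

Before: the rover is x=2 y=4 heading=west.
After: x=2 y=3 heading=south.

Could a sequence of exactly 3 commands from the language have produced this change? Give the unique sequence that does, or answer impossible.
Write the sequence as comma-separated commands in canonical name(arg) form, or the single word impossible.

face(E), turn(right), move(1)

key: cell and facing (now S) both changed — the 3 commands mix motion and turning
initial: x=2 y=4 heading=west
[1] after face(E): x=2 y=4 heading=east
[2] after turn(right): x=2 y=4 heading=south
[3] after move(1): x=2 y=3 heading=south
no rival 3-sequence matches.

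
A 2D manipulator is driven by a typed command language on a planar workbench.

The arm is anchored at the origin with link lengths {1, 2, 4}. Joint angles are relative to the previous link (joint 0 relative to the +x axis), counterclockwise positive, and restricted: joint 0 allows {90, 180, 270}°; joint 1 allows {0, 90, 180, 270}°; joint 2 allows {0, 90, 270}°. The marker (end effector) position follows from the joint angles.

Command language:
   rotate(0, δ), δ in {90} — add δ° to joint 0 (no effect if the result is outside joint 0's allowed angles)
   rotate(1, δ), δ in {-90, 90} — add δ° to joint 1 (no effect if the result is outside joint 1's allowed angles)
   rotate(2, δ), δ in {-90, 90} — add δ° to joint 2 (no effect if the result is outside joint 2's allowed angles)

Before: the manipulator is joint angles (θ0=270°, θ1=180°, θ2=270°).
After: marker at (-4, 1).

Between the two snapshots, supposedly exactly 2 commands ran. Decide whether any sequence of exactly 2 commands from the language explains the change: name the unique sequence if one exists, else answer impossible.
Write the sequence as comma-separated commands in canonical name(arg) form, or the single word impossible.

rotate(2, 90), rotate(2, 90)

t0: joint angles (θ0=270°, θ1=180°, θ2=270°)
1. rotate(2, 90) → joint angles (θ0=270°, θ1=180°, θ2=0°)
2. rotate(2, 90) → joint angles (θ0=270°, θ1=180°, θ2=90°)
no other 2-command option fits: unique.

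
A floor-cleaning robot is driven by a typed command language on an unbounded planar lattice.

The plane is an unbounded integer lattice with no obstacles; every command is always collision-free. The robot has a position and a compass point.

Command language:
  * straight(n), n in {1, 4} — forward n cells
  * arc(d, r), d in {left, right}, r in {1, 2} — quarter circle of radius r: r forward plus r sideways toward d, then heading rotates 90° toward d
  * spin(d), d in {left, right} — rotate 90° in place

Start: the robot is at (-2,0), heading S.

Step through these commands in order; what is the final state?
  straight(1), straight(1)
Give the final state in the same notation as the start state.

t0: at (-2,0), heading S
step 1 (straight(1)): at (-2,-1), heading S
step 2 (straight(1)): at (-2,-2), heading S

at (-2,-2), heading S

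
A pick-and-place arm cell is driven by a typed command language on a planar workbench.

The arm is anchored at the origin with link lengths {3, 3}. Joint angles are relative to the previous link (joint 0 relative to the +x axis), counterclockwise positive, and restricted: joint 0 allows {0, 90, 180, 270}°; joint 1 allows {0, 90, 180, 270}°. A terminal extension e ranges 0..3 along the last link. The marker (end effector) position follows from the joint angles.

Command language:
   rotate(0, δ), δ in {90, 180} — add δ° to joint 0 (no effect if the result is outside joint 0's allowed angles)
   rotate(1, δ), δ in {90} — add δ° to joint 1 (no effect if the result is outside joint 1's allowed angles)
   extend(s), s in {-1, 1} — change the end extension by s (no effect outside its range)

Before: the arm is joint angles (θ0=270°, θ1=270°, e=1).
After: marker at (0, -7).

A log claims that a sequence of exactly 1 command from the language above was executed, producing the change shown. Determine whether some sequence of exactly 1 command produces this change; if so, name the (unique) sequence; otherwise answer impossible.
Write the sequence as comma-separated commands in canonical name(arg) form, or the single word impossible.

t0: joint angles (θ0=270°, θ1=270°, e=1)
1. rotate(1, 90) → joint angles (θ0=270°, θ1=0°, e=1)
no rival 1-sequence matches.

rotate(1, 90)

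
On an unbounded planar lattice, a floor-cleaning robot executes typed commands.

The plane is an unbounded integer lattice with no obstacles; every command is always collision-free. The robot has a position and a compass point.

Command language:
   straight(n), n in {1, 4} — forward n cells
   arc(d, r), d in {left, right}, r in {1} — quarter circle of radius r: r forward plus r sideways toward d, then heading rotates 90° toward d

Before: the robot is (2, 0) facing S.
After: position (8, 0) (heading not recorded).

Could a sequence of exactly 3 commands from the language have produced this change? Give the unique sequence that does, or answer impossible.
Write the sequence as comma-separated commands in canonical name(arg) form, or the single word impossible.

from: (2, 0) facing S
1. arc(left, 1) → (3, -1) facing E
2. straight(4) → (7, -1) facing E
3. arc(left, 1) → (8, 0) facing N
uniquely the one of 64 3-step routes that fits.

arc(left, 1), straight(4), arc(left, 1)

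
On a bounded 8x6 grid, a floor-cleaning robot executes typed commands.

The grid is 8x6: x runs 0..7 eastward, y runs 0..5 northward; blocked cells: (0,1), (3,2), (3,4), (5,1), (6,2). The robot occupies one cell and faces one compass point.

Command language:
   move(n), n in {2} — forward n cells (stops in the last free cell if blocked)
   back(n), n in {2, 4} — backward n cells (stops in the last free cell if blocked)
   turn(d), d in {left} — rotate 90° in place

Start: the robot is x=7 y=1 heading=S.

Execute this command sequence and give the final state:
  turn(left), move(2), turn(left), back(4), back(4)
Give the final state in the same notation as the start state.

x=7 y=0 heading=N

from: x=7 y=1 heading=S
t=1 turn(left) ⇒ x=7 y=1 heading=E
t=2 move(2) ⇒ x=7 y=1 heading=E
t=3 turn(left) ⇒ x=7 y=1 heading=N
t=4 back(4) ⇒ x=7 y=0 heading=N
t=5 back(4) ⇒ x=7 y=0 heading=N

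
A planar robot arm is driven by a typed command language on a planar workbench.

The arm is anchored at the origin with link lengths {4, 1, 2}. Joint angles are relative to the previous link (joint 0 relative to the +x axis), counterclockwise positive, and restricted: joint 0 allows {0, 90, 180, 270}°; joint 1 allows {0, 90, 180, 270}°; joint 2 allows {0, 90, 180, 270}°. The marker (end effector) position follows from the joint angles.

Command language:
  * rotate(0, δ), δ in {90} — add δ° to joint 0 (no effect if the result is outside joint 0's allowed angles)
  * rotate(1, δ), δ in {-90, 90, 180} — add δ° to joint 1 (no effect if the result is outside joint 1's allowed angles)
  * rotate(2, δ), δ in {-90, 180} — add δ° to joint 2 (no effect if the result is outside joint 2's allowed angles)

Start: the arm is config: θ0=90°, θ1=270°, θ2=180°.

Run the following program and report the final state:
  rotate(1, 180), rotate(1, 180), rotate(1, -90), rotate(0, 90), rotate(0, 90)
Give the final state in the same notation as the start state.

config: θ0=270°, θ1=180°, θ2=180°

begin: config: θ0=90°, θ1=270°, θ2=180°
1. rotate(1, 180) → config: θ0=90°, θ1=90°, θ2=180°
2. rotate(1, 180) → config: θ0=90°, θ1=270°, θ2=180°
3. rotate(1, -90) → config: θ0=90°, θ1=180°, θ2=180°
4. rotate(0, 90) → config: θ0=180°, θ1=180°, θ2=180°
5. rotate(0, 90) → config: θ0=270°, θ1=180°, θ2=180°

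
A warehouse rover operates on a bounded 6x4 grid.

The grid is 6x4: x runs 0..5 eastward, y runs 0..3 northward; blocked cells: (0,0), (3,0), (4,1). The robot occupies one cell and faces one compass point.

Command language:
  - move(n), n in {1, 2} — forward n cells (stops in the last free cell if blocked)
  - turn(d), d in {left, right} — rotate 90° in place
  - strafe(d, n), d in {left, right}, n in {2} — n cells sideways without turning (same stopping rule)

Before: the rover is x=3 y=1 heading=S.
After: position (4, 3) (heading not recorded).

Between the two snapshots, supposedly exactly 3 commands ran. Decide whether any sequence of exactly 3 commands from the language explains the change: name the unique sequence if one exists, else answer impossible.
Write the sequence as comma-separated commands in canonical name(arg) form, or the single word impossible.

turn(left), strafe(left, 2), move(1)

key: order matters: swapping turn(left) and move(1) lands elsewhere
initial: x=3 y=1 heading=S
t=1 turn(left) ⇒ x=3 y=1 heading=E
t=2 strafe(left, 2) ⇒ x=3 y=3 heading=E
t=3 move(1) ⇒ x=4 y=3 heading=E
no rival 3-sequence matches.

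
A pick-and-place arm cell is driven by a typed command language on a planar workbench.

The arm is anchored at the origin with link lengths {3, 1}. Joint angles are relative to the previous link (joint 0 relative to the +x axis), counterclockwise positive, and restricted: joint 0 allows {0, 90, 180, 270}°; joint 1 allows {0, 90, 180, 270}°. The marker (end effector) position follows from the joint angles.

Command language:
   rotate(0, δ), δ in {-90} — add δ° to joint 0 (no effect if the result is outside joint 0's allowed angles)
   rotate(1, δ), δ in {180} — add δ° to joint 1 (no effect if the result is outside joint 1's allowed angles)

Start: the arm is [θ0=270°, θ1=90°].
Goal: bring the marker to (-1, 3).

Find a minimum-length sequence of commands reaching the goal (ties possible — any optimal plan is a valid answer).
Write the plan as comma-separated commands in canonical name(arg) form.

from: [θ0=270°, θ1=90°]
1. rotate(0, -90) → [θ0=180°, θ1=90°]
2. rotate(0, -90) → [θ0=90°, θ1=90°]
no 1-step plan works, so 2 is optimal.

rotate(0, -90), rotate(0, -90)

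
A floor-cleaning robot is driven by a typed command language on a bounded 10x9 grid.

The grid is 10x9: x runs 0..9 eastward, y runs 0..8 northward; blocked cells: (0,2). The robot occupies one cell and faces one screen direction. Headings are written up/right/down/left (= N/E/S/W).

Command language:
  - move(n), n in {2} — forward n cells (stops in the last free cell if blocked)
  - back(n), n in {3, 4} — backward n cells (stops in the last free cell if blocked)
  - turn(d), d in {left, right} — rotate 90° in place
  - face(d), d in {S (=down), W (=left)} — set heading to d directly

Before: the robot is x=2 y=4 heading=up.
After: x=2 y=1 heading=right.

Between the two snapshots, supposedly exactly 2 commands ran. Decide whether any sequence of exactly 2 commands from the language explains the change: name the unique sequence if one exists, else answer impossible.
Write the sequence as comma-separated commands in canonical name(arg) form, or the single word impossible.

back(3), turn(right)

key: position moved to (2,1) AND the heading swung to E — translation plus rotation needed
t0: x=2 y=4 heading=up
t=1 back(3) ⇒ x=2 y=1 heading=up
t=2 turn(right) ⇒ x=2 y=1 heading=right
no other 2-command option fits: unique.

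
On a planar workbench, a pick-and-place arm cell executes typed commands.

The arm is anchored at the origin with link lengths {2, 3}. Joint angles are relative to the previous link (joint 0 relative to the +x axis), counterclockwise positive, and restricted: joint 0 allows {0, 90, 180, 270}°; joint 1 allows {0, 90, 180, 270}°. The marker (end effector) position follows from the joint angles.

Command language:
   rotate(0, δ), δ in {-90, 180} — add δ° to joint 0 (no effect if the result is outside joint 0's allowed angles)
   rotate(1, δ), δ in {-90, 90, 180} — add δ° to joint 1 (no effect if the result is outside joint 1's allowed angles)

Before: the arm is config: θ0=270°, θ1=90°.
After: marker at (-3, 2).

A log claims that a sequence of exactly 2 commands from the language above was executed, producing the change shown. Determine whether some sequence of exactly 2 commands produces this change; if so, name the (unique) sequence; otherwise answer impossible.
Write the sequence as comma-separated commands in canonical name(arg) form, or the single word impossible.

rotate(0, -90), rotate(0, -90)

from: config: θ0=270°, θ1=90°
[1] after rotate(0, -90): config: θ0=180°, θ1=90°
[2] after rotate(0, -90): config: θ0=90°, θ1=90°
uniquely the one of 25 2-step routes that fits.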